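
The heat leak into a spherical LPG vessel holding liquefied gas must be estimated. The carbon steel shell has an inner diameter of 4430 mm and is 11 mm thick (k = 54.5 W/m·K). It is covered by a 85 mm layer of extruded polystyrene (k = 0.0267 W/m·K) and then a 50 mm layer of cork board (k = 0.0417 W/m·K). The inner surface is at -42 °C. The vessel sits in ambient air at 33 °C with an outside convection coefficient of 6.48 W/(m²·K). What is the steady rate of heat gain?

Radial (spherical) resistances in series:
R_carbon steel shell = (1/2.215 − 1/2.226)/(4π×54.5) = 3.258×10^-6 K/W
R_extruded polystyrene = (1/2.226 − 1/2.311)/(4π×0.0267) = 0.04925 K/W
R_cork board = (1/2.311 − 1/2.361)/(4π×0.0417) = 0.01749 K/W
R_outer film = 1/(h·4πr_o²) = 1/(6.48×4π×2.361²) = 0.002203 K/W
R_total = 0.06894 K/W
Q = ΔT/R_total = 75/0.06894

Q ≈ 1090 W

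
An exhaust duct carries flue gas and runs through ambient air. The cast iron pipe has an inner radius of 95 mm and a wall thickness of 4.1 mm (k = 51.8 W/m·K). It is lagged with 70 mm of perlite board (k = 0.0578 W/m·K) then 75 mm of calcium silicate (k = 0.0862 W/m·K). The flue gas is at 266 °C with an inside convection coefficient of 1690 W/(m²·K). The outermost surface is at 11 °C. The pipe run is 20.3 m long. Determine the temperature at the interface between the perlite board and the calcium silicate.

Per-layer cylindrical resistances, series-summed:
R_inner film = 1/(h_i·2πr₁L) = 1/(1690×2π×0.095×20.3) = 4.883×10^-5 K/W
R_cast iron pipe wall = ln(99.1/95)/(2π×51.8×20.3) = 6.395×10^-6 K/W
R_perlite board = ln(169.1/99.1)/(2π×0.0578×20.3) = 0.07248 K/W
R_calcium silicate = ln(244.1/169.1)/(2π×0.0862×20.3) = 0.03339 K/W
R_total = 0.1059 K/W
Q = ΔT/R_total = 255/0.1059
Q = 2410 W
T_interface = T_inner − Q·ΣR(inner→interface) = 266 − 2410×0.07254

T ≈ 91.4 °C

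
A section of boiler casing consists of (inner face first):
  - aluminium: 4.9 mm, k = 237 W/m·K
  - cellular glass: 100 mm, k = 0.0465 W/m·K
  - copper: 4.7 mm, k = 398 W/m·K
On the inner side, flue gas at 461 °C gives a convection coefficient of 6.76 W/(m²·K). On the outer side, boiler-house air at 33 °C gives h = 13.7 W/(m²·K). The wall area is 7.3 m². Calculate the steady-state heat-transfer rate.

Treating each layer as a thermal resistance in series:
R_inner film = 1/(h_i·A) = 1/(6.76×7.3) = 0.02026 K/W
R_aluminium = L/(kA) = 0.0049/(237×7.3) = 2.832×10^-6 K/W
R_cellular glass = L/(kA) = 0.1/(0.0465×7.3) = 0.2946 K/W
R_copper = L/(kA) = 0.0047/(398×7.3) = 1.618×10^-6 K/W
R_outer film = 1/(h_o·A) = 1/(13.7×7.3) = 0.009999 K/W
R_total = 0.3249 K/W
Q = ΔT / R_total = 428 / 0.3249

Q ≈ 1320 W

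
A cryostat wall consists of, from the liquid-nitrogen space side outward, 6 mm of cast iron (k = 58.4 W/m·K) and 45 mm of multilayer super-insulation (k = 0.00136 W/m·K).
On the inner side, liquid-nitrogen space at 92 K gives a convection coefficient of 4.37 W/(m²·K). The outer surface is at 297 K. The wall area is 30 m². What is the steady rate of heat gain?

Treating each layer as a thermal resistance in series:
R_inner film = 1/(h_i·A) = 1/(4.37×30) = 0.007628 K/W
R_cast iron = L/(kA) = 0.006/(58.4×30) = 3.425×10^-6 K/W
R_multilayer super-insulation = L/(kA) = 0.045/(0.00136×30) = 1.103 K/W
R_total = 1.111 K/W
Q = ΔT / R_total = 205 / 1.111

Q ≈ 185 W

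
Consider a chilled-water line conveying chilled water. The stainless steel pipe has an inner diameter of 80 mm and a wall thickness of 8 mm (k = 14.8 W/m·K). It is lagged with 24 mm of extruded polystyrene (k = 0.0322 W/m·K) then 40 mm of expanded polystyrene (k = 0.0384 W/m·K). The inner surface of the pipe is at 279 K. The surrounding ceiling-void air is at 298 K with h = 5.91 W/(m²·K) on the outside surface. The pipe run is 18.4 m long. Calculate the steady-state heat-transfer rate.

Q ≈ 85.7 W

Radial resistances (cylindrical: R_cond = ln(r_o/r_i)/(2πkL), R_conv = 1/(h·2πrL)):
R_stainless steel pipe wall = ln(48/40)/(2π×14.8×18.4) = 1.066×10^-4 K/W
R_extruded polystyrene = ln(72/48)/(2π×0.0322×18.4) = 0.1089 K/W
R_expanded polystyrene = ln(112/72)/(2π×0.0384×18.4) = 0.09952 K/W
R_outer film = 1/(h_o·2πr_oL) = 1/(5.91×2π×0.112×18.4) = 0.01307 K/W
R_total = 0.2216 K/W
Q = ΔT/R_total = 19/0.2216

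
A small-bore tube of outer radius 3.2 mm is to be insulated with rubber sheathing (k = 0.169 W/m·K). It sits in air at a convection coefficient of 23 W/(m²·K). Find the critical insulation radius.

r_cr ≈ 7.35 mm

For a cylinder r_cr = k/h = 0.169/23
r_cr = 7.35 mm; since the bare radius (3.2 mm) is below r_cr, adding a thin layer of insulation will *increase* heat loss.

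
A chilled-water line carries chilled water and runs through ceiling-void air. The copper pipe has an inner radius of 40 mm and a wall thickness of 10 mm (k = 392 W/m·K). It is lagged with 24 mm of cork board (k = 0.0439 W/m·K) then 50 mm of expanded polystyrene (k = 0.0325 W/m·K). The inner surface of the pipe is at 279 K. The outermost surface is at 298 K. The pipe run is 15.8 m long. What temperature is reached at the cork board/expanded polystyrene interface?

Treating each annulus and film as a series resistance:
R_copper pipe wall = ln(50/40)/(2π×392×15.8) = 5.734×10^-6 K/W
R_cork board = ln(74/50)/(2π×0.0439×15.8) = 0.08996 K/W
R_expanded polystyrene = ln(124/74)/(2π×0.0325×15.8) = 0.16 K/W
R_total = 0.25 K/W
Q = ΔT/R_total = 19/0.25
Q = 76 W
T_interface = T_inner + Q·ΣR(inner→interface) = 279 + 76×0.08996

T ≈ 286 K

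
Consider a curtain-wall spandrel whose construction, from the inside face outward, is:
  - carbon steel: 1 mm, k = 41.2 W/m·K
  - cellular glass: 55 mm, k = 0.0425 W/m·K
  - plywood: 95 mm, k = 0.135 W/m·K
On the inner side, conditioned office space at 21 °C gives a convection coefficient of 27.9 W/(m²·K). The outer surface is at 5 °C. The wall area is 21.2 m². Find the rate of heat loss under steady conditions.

Q ≈ 167 W

Using the resistance-network approach (series):
R_inner film = 1/(h_i·A) = 1/(27.9×21.2) = 0.001691 K/W
R_carbon steel = L/(kA) = 0.001/(41.2×21.2) = 1.145×10^-6 K/W
R_cellular glass = L/(kA) = 0.055/(0.0425×21.2) = 0.06104 K/W
R_plywood = L/(kA) = 0.095/(0.135×21.2) = 0.03319 K/W
R_total = 0.09593 K/W
Q = ΔT / R_total = 16 / 0.09593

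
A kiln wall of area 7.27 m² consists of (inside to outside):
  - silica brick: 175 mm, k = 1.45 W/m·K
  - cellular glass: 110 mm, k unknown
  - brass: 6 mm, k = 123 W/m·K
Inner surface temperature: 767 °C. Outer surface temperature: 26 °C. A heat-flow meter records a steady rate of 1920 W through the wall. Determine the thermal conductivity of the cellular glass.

k ≈ 0.041 W/(m·K)

Thermal resistances in series:
R_silica brick = L/(kA) = 0.175/(1.45×7.27) = 0.0166 K/W
R_brass = L/(kA) = 0.006/(123×7.27) = 6.71×10^-6 K/W
Sum of known resistances R_other = 0.01661 K/W
Total R = ΔT/Q = 741/1920 = 0.3859 K/W
R_cellular glass = R_total − R_other = 0.3693 K/W
k = L/(R·A) = 0.11/(0.3693×7.27)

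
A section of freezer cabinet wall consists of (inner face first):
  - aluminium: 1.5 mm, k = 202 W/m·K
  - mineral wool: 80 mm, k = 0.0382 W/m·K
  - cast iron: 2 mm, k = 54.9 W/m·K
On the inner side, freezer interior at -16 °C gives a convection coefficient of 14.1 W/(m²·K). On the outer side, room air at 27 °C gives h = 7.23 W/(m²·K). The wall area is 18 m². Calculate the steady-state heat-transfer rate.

Q ≈ 336 W

Series thermal resistances:
R_inner film = 1/(h_i·A) = 1/(14.1×18) = 0.00394 K/W
R_aluminium = L/(kA) = 0.0015/(202×18) = 4.125×10^-7 K/W
R_mineral wool = L/(kA) = 0.08/(0.0382×18) = 0.1163 K/W
R_cast iron = L/(kA) = 0.002/(54.9×18) = 2.024×10^-6 K/W
R_outer film = 1/(h_o·A) = 1/(7.23×18) = 0.007684 K/W
R_total = 0.128 K/W
Q = ΔT / R_total = 43 / 0.128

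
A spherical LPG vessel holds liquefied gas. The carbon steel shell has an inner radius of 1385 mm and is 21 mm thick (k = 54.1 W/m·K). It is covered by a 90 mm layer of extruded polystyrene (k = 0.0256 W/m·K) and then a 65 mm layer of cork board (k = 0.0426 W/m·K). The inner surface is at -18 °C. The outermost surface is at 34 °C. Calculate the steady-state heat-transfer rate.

Q ≈ 281 W

Spherical conduction: R = (1/r_in − 1/r_out)/(4πk) per layer; series-sum.
R_carbon steel shell = (1/1.385 − 1/1.406)/(4π×54.1) = 1.586×10^-5 K/W
R_extruded polystyrene = (1/1.406 − 1/1.496)/(4π×0.0256) = 0.133 K/W
R_cork board = (1/1.496 − 1/1.561)/(4π×0.0426) = 0.05199 K/W
R_total = 0.185 K/W
Q = ΔT/R_total = 52/0.185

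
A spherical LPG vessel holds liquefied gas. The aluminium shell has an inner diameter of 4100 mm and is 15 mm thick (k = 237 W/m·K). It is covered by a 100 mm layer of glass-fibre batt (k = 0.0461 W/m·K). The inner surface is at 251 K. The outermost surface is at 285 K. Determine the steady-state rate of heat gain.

Q ≈ 881 W

For a spherical shell R = (1/r₁ − 1/r₂)/(4πk); film R = 1/(h·4πr²). In series:
R_aluminium shell = (1/2.05 − 1/2.065)/(4π×237) = 1.19×10^-6 K/W
R_glass-fibre batt = (1/2.065 − 1/2.165)/(4π×0.0461) = 0.03861 K/W
R_total = 0.03861 K/W
Q = ΔT/R_total = 34/0.03861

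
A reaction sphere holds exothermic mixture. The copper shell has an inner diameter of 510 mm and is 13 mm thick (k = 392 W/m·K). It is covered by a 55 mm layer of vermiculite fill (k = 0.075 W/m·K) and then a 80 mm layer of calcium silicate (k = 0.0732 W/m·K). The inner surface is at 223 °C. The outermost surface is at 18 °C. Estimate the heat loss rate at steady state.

Radial (spherical) resistances in series:
R_copper shell = (1/0.255 − 1/0.268)/(4π×392) = 3.862×10^-5 K/W
R_vermiculite fill = (1/0.268 − 1/0.323)/(4π×0.075) = 0.6741 K/W
R_calcium silicate = (1/0.323 − 1/0.403)/(4π×0.0732) = 0.6681 K/W
R_total = 1.342 K/W
Q = ΔT/R_total = 205/1.342

Q ≈ 153 W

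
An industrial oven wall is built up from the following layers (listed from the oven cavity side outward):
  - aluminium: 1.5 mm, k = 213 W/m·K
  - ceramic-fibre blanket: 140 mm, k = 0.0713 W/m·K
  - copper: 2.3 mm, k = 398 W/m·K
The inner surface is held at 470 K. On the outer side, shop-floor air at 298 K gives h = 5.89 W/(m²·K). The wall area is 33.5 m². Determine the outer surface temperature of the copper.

Series thermal resistances:
R_aluminium = L/(kA) = 0.0015/(213×33.5) = 2.102×10^-7 K/W
R_ceramic-fibre blanket = L/(kA) = 0.14/(0.0713×33.5) = 0.05861 K/W
R_copper = L/(kA) = 0.0023/(398×33.5) = 1.725×10^-7 K/W
R_outer film = 1/(h_o·A) = 1/(5.89×33.5) = 0.005068 K/W
R_total = 0.06368 K/W;  Q = ΔT/R_total = 172/0.06368 = 2701 W
T_interface = T_inner − Q·ΣR(inner→interface) = 470 − 2700×0.05861

T ≈ 312 K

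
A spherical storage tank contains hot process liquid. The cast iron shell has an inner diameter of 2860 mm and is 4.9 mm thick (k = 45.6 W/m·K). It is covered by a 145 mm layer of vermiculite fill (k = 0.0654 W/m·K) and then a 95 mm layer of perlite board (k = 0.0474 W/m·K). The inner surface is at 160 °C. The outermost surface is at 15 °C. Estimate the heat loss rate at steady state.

Radial (spherical) resistances in series:
R_cast iron shell = (1/1.43 − 1/1.4349)/(4π×45.6) = 4.167×10^-6 K/W
R_vermiculite fill = (1/1.4349 − 1/1.5799)/(4π×0.0654) = 0.07783 K/W
R_perlite board = (1/1.5799 − 1/1.6749)/(4π×0.0474) = 0.06027 K/W
R_total = 0.1381 K/W
Q = ΔT/R_total = 145/0.1381

Q ≈ 1050 W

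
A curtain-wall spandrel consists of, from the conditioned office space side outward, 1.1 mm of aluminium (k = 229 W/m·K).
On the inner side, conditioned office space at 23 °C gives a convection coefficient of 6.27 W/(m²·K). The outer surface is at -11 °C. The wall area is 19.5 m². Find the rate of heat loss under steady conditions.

Q ≈ 4160 W

Treating each layer as a thermal resistance in series:
R_inner film = 1/(h_i·A) = 1/(6.27×19.5) = 0.008179 K/W
R_aluminium = L/(kA) = 0.0011/(229×19.5) = 2.463×10^-7 K/W
R_total = 0.008179 K/W
Q = ΔT / R_total = 34 / 0.008179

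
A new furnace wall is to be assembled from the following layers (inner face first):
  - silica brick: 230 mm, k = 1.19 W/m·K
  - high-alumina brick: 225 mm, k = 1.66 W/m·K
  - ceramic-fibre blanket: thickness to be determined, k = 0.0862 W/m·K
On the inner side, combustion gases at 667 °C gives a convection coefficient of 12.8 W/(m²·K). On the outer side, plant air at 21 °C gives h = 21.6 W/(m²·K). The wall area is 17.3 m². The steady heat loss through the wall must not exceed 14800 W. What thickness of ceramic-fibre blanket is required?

Thermal resistances in series:
R_inner film = 1/(h_i·A) = 1/(12.8×17.3) = 0.004516 K/W
R_silica brick = L/(kA) = 0.23/(1.19×17.3) = 0.01117 K/W
R_high-alumina brick = L/(kA) = 0.225/(1.66×17.3) = 0.007835 K/W
R_outer film = 1/(h_o·A) = 1/(21.6×17.3) = 0.002676 K/W
Sum of the known resistances R_other = 0.0262 K/W
Required total resistance R_tot = ΔT/Q_allow = 646/14800 = 0.04365 K/W
R_ceramic-fibre blanket = R_tot − R_other = 0.01745 K/W
L = R·k·A = 0.01745×0.0862×17.3

L ≈ 26 mm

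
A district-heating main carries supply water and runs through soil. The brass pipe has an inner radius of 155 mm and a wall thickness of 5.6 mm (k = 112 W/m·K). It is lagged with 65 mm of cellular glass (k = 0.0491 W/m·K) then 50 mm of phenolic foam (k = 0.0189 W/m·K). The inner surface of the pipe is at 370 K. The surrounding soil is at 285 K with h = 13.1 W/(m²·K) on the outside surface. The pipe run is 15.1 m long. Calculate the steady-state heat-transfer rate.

Radial resistances (cylindrical: R_cond = ln(r_o/r_i)/(2πkL), R_conv = 1/(h·2πrL)):
R_brass pipe wall = ln(160.6/155)/(2π×112×15.1) = 3.34×10^-6 K/W
R_cellular glass = ln(225.6/160.6)/(2π×0.0491×15.1) = 0.07295 K/W
R_phenolic foam = ln(275.6/225.6)/(2π×0.0189×15.1) = 0.1116 K/W
R_outer film = 1/(h_o·2πr_oL) = 1/(13.1×2π×0.2756×15.1) = 0.002919 K/W
R_total = 0.1875 K/W
Q = ΔT/R_total = 85/0.1875

Q ≈ 453 W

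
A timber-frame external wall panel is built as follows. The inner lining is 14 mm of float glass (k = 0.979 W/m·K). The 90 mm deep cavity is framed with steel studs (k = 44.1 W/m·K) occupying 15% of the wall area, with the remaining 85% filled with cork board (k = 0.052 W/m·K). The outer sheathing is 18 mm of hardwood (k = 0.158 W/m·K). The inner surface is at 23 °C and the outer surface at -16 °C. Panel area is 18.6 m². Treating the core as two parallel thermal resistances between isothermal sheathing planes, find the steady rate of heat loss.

Sheathing layers in series; stud and cavity paths in parallel between them.
R_inner = 0.014/(0.979×18.6) = 7.688×10^-4 K/W
R_stud  = 0.09/(44.1×0.15×18.6) = 7.315×10^-4 K/W
R_cav   = 0.09/(0.052×0.85×18.6) = 0.1095 K/W
1/R_core = 1/R_stud + 1/R_cav → R_core = 7.266×10^-4 K/W
R_outer = 0.018/(0.158×18.6) = 0.006125 K/W
R_total = 0.00762 K/W
Q = ΔT/R_total = 39/0.00762

Q ≈ 5120 W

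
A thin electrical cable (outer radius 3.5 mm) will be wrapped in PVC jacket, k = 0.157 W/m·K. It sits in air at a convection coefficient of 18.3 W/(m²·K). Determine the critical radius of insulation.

r_cr ≈ 8.58 mm

For a cylinder r_cr = k/h = 0.157/18.3
r_cr = 8.58 mm; since the bare radius (3.5 mm) is below r_cr, adding a thin layer of insulation will *increase* heat loss.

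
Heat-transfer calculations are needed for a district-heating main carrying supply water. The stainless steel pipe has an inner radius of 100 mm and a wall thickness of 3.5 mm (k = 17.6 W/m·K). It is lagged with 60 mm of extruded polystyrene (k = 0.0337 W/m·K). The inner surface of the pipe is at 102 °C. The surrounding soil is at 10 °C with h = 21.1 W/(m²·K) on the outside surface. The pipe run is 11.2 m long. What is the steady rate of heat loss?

Q ≈ 467 W

Treating each annulus and film as a series resistance:
R_stainless steel pipe wall = ln(103.5/100)/(2π×17.6×11.2) = 2.778×10^-5 K/W
R_extruded polystyrene = ln(163.5/103.5)/(2π×0.0337×11.2) = 0.1928 K/W
R_outer film = 1/(h_o·2πr_oL) = 1/(21.1×2π×0.1635×11.2) = 0.004119 K/W
R_total = 0.197 K/W
Q = ΔT/R_total = 92/0.197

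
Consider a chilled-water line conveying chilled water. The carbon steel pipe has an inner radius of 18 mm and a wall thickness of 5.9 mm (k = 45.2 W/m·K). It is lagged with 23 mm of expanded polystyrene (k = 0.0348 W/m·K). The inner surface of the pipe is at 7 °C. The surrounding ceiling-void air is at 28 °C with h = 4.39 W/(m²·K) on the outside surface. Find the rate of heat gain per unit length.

q′ ≈ 5.44 W/m

Treating each annulus and film as a series resistance:
R_carbon steel pipe wall = ln(23.9/18)/(2π×45.2×1) = 9.983×10^-4 K/W
R_expanded polystyrene = ln(46.9/23.9)/(2π×0.0348×1) = 3.083 K/W
R_outer film = 1/(h_o·2πr_oL) = 1/(4.39×2π×0.0469×1) = 0.773 K/W
R_total = 3.857 K/W
Q = ΔT/R_total = 21/3.857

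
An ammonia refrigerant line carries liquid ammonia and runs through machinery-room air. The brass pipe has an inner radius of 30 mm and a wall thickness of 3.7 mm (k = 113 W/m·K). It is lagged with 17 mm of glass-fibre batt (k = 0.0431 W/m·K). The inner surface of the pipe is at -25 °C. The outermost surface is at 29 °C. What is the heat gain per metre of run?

q′ ≈ 35.8 W/m

Radial resistances (cylindrical: R_cond = ln(r_o/r_i)/(2πkL), R_conv = 1/(h·2πrL)):
R_brass pipe wall = ln(33.7/30)/(2π×113×1) = 1.638×10^-4 K/W
R_glass-fibre batt = ln(50.7/33.7)/(2π×0.0431×1) = 1.508 K/W
R_total = 1.508 K/W
Q = ΔT/R_total = 54/1.508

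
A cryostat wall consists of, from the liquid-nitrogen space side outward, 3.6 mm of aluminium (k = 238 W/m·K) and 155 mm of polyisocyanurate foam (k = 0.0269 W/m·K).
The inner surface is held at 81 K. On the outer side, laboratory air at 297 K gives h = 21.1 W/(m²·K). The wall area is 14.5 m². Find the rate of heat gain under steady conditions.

Model the wall as resistances in series:
R_aluminium = L/(kA) = 0.0036/(238×14.5) = 1.043×10^-6 K/W
R_polyisocyanurate foam = L/(kA) = 0.155/(0.0269×14.5) = 0.3974 K/W
R_outer film = 1/(h_o·A) = 1/(21.1×14.5) = 0.003269 K/W
R_total = 0.4007 K/W
Q = ΔT / R_total = 216 / 0.4007

Q ≈ 539 W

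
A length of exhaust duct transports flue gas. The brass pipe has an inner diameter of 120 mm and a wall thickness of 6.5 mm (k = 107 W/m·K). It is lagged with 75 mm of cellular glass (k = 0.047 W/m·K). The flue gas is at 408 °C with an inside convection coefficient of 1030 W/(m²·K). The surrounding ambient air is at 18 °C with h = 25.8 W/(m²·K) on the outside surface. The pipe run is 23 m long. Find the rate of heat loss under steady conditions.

Treating each annulus and film as a series resistance:
R_inner film = 1/(h_i·2πr₁L) = 1/(1030×2π×0.06×23) = 1.12×10^-4 K/W
R_brass pipe wall = ln(66.5/60)/(2π×107×23) = 6.652×10^-6 K/W
R_cellular glass = ln(141.5/66.5)/(2π×0.047×23) = 0.1112 K/W
R_outer film = 1/(h_o·2πr_oL) = 1/(25.8×2π×0.1415×23) = 0.001895 K/W
R_total = 0.1132 K/W
Q = ΔT/R_total = 390/0.1132

Q ≈ 3450 W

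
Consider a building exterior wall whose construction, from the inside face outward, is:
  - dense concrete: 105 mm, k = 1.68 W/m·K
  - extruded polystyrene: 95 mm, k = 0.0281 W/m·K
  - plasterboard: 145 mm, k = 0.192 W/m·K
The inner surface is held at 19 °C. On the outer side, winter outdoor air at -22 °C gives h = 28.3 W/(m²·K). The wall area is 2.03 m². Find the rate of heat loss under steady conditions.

Thermal resistances in series:
R_dense concrete = L/(kA) = 0.105/(1.68×2.03) = 0.03079 K/W
R_extruded polystyrene = L/(kA) = 0.095/(0.0281×2.03) = 1.665 K/W
R_plasterboard = L/(kA) = 0.145/(0.192×2.03) = 0.372 K/W
R_outer film = 1/(h_o·A) = 1/(28.3×2.03) = 0.01741 K/W
R_total = 2.086 K/W
Q = ΔT / R_total = 41 / 2.086

Q ≈ 19.7 W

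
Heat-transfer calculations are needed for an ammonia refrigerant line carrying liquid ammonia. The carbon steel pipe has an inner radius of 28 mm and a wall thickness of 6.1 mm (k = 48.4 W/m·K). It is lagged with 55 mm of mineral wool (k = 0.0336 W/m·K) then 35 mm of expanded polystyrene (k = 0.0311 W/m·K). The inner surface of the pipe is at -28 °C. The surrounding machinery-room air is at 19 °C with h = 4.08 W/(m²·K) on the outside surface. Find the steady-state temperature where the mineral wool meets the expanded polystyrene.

Cylindrical conduction, so R = ln(r₂/r₁)/(2πkL) per layer, in series:
R_carbon steel pipe wall = ln(34.1/28)/(2π×48.4×1) = 6.481×10^-4 K/W
R_mineral wool = ln(89.1/34.1)/(2π×0.0336×1) = 4.549 K/W
R_expanded polystyrene = ln(124.1/89.1)/(2π×0.0311×1) = 1.696 K/W
R_outer film = 1/(h_o·2πr_oL) = 1/(4.08×2π×0.1241×1) = 0.3143 K/W
R_total = 6.56 K/W
Q = ΔT/R_total = 47/6.56
Q = 7.16 W/m
T_interface = T_inner + Q·ΣR(inner→interface) = -28 + 7.16×4.55

T ≈ 4.6 °C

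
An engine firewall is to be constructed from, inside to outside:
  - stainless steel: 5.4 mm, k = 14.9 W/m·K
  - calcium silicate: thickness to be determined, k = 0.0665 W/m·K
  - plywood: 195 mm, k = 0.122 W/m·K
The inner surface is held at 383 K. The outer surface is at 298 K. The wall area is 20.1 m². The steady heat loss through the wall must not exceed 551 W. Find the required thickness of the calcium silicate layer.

Treating each layer as a thermal resistance in series:
R_stainless steel = L/(kA) = 0.0054/(14.9×20.1) = 1.803×10^-5 K/W
R_plywood = L/(kA) = 0.195/(0.122×20.1) = 0.07952 K/W
Sum of the known resistances R_other = 0.07954 K/W
Required total resistance R_tot = ΔT/Q_allow = 85/551 = 0.1543 K/W
R_calcium silicate = R_tot − R_other = 0.07473 K/W
L = R·k·A = 0.07473×0.0665×20.1

L ≈ 99.9 mm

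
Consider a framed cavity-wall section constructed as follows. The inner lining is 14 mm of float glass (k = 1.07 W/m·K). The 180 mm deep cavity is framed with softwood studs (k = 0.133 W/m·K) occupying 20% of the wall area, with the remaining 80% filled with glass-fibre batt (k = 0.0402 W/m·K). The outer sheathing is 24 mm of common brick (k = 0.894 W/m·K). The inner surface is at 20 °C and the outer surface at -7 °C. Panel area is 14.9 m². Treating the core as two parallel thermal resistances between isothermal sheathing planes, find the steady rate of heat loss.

Sheathing layers in series; stud and cavity paths in parallel between them.
R_inner = 0.014/(1.07×14.9) = 8.781×10^-4 K/W
R_stud  = 0.18/(0.133×0.2×14.9) = 0.4542 K/W
R_cav   = 0.18/(0.0402×0.8×14.9) = 0.3756 K/W
1/R_core = 1/R_stud + 1/R_cav → R_core = 0.2056 K/W
R_outer = 0.024/(0.894×14.9) = 0.001802 K/W
R_total = 0.2083 K/W
Q = ΔT/R_total = 27/0.2083

Q ≈ 130 W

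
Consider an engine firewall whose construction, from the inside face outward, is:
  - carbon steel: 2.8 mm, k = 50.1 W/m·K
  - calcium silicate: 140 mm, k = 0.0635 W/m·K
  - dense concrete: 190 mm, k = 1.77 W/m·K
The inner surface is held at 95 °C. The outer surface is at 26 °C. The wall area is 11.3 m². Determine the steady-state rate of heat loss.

Thermal resistances in series:
R_carbon steel = L/(kA) = 0.0028/(50.1×11.3) = 4.946×10^-6 K/W
R_calcium silicate = L/(kA) = 0.14/(0.0635×11.3) = 0.1951 K/W
R_dense concrete = L/(kA) = 0.19/(1.77×11.3) = 0.0095 K/W
R_total = 0.2046 K/W
Q = ΔT / R_total = 69 / 0.2046

Q ≈ 337 W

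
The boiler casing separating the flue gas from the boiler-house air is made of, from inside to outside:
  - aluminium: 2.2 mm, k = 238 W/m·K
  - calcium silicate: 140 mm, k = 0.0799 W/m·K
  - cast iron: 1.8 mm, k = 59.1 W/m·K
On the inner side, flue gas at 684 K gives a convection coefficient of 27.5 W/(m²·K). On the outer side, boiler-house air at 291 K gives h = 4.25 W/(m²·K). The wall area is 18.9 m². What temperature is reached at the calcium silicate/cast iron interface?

T ≈ 337 K

Series thermal resistances:
R_inner film = 1/(h_i·A) = 1/(27.5×18.9) = 0.001924 K/W
R_aluminium = L/(kA) = 0.0022/(238×18.9) = 4.891×10^-7 K/W
R_calcium silicate = L/(kA) = 0.14/(0.0799×18.9) = 0.09271 K/W
R_cast iron = L/(kA) = 0.0018/(59.1×18.9) = 1.611×10^-6 K/W
R_outer film = 1/(h_o·A) = 1/(4.25×18.9) = 0.01245 K/W
R_total = 0.1071 K/W;  Q = ΔT/R_total = 393/0.1071 = 3670 W
T_interface = T_inner − Q·ΣR(inner→interface) = 684 − 3670×0.09463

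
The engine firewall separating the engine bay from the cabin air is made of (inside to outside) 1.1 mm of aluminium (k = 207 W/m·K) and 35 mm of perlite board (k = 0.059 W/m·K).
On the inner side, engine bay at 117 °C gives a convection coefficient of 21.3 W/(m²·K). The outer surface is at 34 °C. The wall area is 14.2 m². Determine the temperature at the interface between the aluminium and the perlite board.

T ≈ 111 °C

Series thermal resistances:
R_inner film = 1/(h_i·A) = 1/(21.3×14.2) = 0.003306 K/W
R_aluminium = L/(kA) = 0.0011/(207×14.2) = 3.742×10^-7 K/W
R_perlite board = L/(kA) = 0.035/(0.059×14.2) = 0.04178 K/W
R_total = 0.04508 K/W;  Q = ΔT/R_total = 83/0.04508 = 1841 W
T_interface = T_inner − Q·ΣR(inner→interface) = 117 − 1840×0.003307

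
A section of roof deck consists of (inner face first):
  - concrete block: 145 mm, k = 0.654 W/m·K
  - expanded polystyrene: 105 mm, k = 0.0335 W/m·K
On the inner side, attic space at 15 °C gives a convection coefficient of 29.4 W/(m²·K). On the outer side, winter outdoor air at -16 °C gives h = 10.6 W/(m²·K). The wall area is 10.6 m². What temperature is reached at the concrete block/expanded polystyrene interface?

Using the resistance-network approach (series):
R_inner film = 1/(h_i·A) = 1/(29.4×10.6) = 0.003209 K/W
R_concrete block = L/(kA) = 0.145/(0.654×10.6) = 0.02092 K/W
R_expanded polystyrene = L/(kA) = 0.105/(0.0335×10.6) = 0.2957 K/W
R_outer film = 1/(h_o·A) = 1/(10.6×10.6) = 0.0089 K/W
R_total = 0.3287 K/W;  Q = ΔT/R_total = 31/0.3287 = 94.31 W
T_interface = T_inner − Q·ΣR(inner→interface) = 15 − 94.3×0.02413

T ≈ 12.7 °C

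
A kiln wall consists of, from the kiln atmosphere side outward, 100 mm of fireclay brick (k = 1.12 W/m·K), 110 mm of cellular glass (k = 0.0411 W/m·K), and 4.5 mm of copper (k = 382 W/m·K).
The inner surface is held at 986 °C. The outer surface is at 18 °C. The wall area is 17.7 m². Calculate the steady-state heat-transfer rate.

Treating each layer as a thermal resistance in series:
R_fireclay brick = L/(kA) = 0.1/(1.12×17.7) = 0.005044 K/W
R_cellular glass = L/(kA) = 0.11/(0.0411×17.7) = 0.1512 K/W
R_copper = L/(kA) = 0.0045/(382×17.7) = 6.655×10^-7 K/W
R_total = 0.1563 K/W
Q = ΔT / R_total = 968 / 0.1563

Q ≈ 6200 W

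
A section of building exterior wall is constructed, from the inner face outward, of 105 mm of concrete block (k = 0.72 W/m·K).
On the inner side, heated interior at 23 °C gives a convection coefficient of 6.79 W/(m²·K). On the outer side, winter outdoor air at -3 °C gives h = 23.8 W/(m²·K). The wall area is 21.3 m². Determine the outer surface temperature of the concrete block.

T ≈ 0.26 °C

Model the wall as resistances in series:
R_inner film = 1/(h_i·A) = 1/(6.79×21.3) = 0.006914 K/W
R_concrete block = L/(kA) = 0.105/(0.72×21.3) = 0.006847 K/W
R_outer film = 1/(h_o·A) = 1/(23.8×21.3) = 0.001973 K/W
R_total = 0.01573 K/W;  Q = ΔT/R_total = 26/0.01573 = 1653 W
T_interface = T_inner − Q·ΣR(inner→interface) = 23 − 1650×0.01376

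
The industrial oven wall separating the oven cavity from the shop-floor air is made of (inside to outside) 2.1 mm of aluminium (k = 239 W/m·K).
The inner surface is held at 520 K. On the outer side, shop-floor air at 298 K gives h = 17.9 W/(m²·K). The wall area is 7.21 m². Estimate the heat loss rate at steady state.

Treating each layer as a thermal resistance in series:
R_aluminium = L/(kA) = 0.0021/(239×7.21) = 1.219×10^-6 K/W
R_outer film = 1/(h_o·A) = 1/(17.9×7.21) = 0.007748 K/W
R_total = 0.00775 K/W
Q = ΔT / R_total = 222 / 0.00775

Q ≈ 28600 W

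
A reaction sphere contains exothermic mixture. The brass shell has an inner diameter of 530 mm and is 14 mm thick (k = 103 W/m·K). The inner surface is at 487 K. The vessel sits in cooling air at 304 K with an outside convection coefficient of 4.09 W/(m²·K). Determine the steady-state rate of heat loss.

Q ≈ 732 W

Spherical conduction: R = (1/r_in − 1/r_out)/(4πk) per layer; series-sum.
R_brass shell = (1/0.265 − 1/0.279)/(4π×103) = 1.463×10^-4 K/W
R_outer film = 1/(h·4πr_o²) = 1/(4.09×4π×0.279²) = 0.25 K/W
R_total = 0.2501 K/W
Q = ΔT/R_total = 183/0.2501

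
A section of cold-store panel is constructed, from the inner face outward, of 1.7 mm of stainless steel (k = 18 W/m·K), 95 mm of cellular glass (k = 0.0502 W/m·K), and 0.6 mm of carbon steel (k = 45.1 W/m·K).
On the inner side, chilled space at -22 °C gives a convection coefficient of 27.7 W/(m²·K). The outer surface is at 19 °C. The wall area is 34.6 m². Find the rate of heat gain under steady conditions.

Series thermal resistances:
R_inner film = 1/(h_i·A) = 1/(27.7×34.6) = 0.001043 K/W
R_stainless steel = L/(kA) = 0.0017/(18×34.6) = 2.73×10^-6 K/W
R_cellular glass = L/(kA) = 0.095/(0.0502×34.6) = 0.05469 K/W
R_carbon steel = L/(kA) = 0.0006/(45.1×34.6) = 3.845×10^-7 K/W
R_total = 0.05574 K/W
Q = ΔT / R_total = 41 / 0.05574

Q ≈ 736 W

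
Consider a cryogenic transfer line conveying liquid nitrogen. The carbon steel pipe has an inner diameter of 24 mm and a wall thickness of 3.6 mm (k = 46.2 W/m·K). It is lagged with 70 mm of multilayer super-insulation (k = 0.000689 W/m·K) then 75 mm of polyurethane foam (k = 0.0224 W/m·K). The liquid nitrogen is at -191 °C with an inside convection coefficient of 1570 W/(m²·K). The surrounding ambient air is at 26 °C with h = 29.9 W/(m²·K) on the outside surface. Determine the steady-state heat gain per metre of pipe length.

Radial resistances (cylindrical: R_cond = ln(r_o/r_i)/(2πkL), R_conv = 1/(h·2πrL)):
R_inner film = 1/(h_i·2πr₁L) = 1/(1570×2π×0.012×1) = 0.008448 K/W
R_carbon steel pipe wall = ln(15.6/12)/(2π×46.2×1) = 9.038×10^-4 K/W
R_multilayer super-insulation = ln(85.6/15.6)/(2π×0.000689×1) = 393.2 K/W
R_polyurethane foam = ln(160.6/85.6)/(2π×0.0224×1) = 4.471 K/W
R_outer film = 1/(h_o·2πr_oL) = 1/(29.9×2π×0.1606×1) = 0.03314 K/W
R_total = 397.8 K/W
Q = ΔT/R_total = 217/397.8

q′ ≈ 0.546 W/m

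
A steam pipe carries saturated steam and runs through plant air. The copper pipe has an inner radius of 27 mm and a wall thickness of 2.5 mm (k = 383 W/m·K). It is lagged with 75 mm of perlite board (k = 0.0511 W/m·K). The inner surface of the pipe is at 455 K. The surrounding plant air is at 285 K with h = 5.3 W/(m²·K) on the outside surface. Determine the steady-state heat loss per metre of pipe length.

q′ ≈ 40.2 W/m

Cylindrical conduction, so R = ln(r₂/r₁)/(2πkL) per layer, in series:
R_copper pipe wall = ln(29.5/27)/(2π×383×1) = 3.68×10^-5 K/W
R_perlite board = ln(104.5/29.5)/(2π×0.0511×1) = 3.939 K/W
R_outer film = 1/(h_o·2πr_oL) = 1/(5.3×2π×0.1045×1) = 0.2874 K/W
R_total = 4.227 K/W
Q = ΔT/R_total = 170/4.227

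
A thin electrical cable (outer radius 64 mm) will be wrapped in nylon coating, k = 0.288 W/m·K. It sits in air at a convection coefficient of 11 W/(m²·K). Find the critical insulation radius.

r_cr ≈ 26.2 mm

For a cylinder r_cr = k/h = 0.288/11
r_cr = 26.2 mm; since the bare radius (64 mm) is above r_cr, any added insulation will reduce heat loss.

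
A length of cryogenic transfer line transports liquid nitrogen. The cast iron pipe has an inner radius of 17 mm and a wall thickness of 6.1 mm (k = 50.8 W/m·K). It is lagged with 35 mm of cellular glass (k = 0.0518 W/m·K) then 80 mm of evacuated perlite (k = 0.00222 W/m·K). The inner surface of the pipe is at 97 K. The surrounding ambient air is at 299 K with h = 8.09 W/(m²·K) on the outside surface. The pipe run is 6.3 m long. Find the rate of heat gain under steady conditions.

Q ≈ 19.6 W

Cylindrical conduction, so R = ln(r₂/r₁)/(2πkL) per layer, in series:
R_cast iron pipe wall = ln(23.1/17)/(2π×50.8×6.3) = 1.525×10^-4 K/W
R_cellular glass = ln(58.1/23.1)/(2π×0.0518×6.3) = 0.4498 K/W
R_evacuated perlite = ln(138.1/58.1)/(2π×0.00222×6.3) = 9.853 K/W
R_outer film = 1/(h_o·2πr_oL) = 1/(8.09×2π×0.1381×6.3) = 0.02261 K/W
R_total = 10.33 K/W
Q = ΔT/R_total = 202/10.33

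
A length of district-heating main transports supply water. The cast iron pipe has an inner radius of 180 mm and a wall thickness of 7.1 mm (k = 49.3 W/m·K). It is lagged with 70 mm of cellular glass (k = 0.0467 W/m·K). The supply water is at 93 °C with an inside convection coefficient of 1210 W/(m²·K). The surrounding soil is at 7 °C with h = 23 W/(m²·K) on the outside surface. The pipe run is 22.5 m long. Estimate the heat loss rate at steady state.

For a radial system each layer contributes R = ln(r_out/r_in)/(2πkL); films add R = 1/(hA).
R_inner film = 1/(h_i·2πr₁L) = 1/(1210×2π×0.18×22.5) = 3.248×10^-5 K/W
R_cast iron pipe wall = ln(187.1/180)/(2π×49.3×22.5) = 5.551×10^-6 K/W
R_cellular glass = ln(257.1/187.1)/(2π×0.0467×22.5) = 0.04814 K/W
R_outer film = 1/(h_o·2πr_oL) = 1/(23×2π×0.2571×22.5) = 0.001196 K/W
R_total = 0.04937 K/W
Q = ΔT/R_total = 86/0.04937

Q ≈ 1740 W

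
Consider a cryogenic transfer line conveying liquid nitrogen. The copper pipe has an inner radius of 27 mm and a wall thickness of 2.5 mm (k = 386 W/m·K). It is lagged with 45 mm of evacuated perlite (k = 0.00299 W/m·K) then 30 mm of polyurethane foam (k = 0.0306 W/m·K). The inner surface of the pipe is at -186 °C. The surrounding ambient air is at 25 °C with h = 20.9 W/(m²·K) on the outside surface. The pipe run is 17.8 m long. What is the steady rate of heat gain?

Treating each annulus and film as a series resistance:
R_copper pipe wall = ln(29.5/27)/(2π×386×17.8) = 2.051×10^-6 K/W
R_evacuated perlite = ln(74.5/29.5)/(2π×0.00299×17.8) = 2.77 K/W
R_polyurethane foam = ln(104.5/74.5)/(2π×0.0306×17.8) = 0.09888 K/W
R_outer film = 1/(h_o·2πr_oL) = 1/(20.9×2π×0.1045×17.8) = 0.004094 K/W
R_total = 2.873 K/W
Q = ΔT/R_total = 211/2.873

Q ≈ 73.4 W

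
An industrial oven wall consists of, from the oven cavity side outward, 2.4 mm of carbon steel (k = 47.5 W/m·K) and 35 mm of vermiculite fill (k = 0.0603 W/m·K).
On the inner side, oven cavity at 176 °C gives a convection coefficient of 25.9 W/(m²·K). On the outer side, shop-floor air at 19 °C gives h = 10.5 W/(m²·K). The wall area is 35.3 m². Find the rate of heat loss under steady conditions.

Q ≈ 7760 W

Model the wall as resistances in series:
R_inner film = 1/(h_i·A) = 1/(25.9×35.3) = 0.001094 K/W
R_carbon steel = L/(kA) = 0.0024/(47.5×35.3) = 1.431×10^-6 K/W
R_vermiculite fill = L/(kA) = 0.035/(0.0603×35.3) = 0.01644 K/W
R_outer film = 1/(h_o·A) = 1/(10.5×35.3) = 0.002698 K/W
R_total = 0.02024 K/W
Q = ΔT / R_total = 157 / 0.02024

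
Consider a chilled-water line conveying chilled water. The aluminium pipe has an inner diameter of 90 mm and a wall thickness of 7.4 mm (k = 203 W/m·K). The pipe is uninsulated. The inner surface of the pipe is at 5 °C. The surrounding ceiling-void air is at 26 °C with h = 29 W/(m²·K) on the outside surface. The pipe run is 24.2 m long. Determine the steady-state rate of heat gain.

Q ≈ 4850 W

Treating each annulus and film as a series resistance:
R_aluminium pipe wall = ln(52.4/45)/(2π×203×24.2) = 4.932×10^-6 K/W
R_outer film = 1/(h_o·2πr_oL) = 1/(29×2π×0.0524×24.2) = 0.004328 K/W
R_total = 0.004333 K/W
Q = ΔT/R_total = 21/0.004333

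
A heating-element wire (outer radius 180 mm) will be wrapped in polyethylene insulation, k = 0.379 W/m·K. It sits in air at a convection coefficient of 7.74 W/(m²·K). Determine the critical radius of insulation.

For a cylinder r_cr = k/h = 0.379/7.74
r_cr = 49 mm; since the bare radius (180 mm) is above r_cr, any added insulation will reduce heat loss.

r_cr ≈ 49 mm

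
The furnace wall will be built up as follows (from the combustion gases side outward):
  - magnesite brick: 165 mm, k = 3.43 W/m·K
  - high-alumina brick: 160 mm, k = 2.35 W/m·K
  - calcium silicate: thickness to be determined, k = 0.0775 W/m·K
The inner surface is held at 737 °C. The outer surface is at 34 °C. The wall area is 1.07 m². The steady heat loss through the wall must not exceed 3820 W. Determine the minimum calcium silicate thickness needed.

L ≈ 6.26 mm

Model the wall as resistances in series:
R_magnesite brick = L/(kA) = 0.165/(3.43×1.07) = 0.04496 K/W
R_high-alumina brick = L/(kA) = 0.16/(2.35×1.07) = 0.06363 K/W
Sum of the known resistances R_other = 0.1086 K/W
Required total resistance R_tot = ΔT/Q_allow = 703/3820 = 0.184 K/W
R_calcium silicate = R_tot − R_other = 0.07544 K/W
L = R·k·A = 0.07544×0.0775×1.07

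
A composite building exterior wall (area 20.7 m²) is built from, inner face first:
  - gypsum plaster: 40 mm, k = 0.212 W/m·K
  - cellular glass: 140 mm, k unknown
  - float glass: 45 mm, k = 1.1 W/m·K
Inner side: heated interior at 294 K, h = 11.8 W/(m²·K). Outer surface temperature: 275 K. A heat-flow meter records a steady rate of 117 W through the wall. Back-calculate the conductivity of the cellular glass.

k ≈ 0.0459 W/(m·K)

Thermal resistances in series:
R_inner film = 1/(h_i·A) = 1/(11.8×20.7) = 0.004094 K/W
R_gypsum plaster = L/(kA) = 0.04/(0.212×20.7) = 0.009115 K/W
R_float glass = L/(kA) = 0.045/(1.1×20.7) = 0.001976 K/W
Sum of known resistances R_other = 0.01519 K/W
Total R = ΔT/Q = 19/117 = 0.1624 K/W
R_cellular glass = R_total − R_other = 0.1472 K/W
k = L/(R·A) = 0.14/(0.1472×20.7)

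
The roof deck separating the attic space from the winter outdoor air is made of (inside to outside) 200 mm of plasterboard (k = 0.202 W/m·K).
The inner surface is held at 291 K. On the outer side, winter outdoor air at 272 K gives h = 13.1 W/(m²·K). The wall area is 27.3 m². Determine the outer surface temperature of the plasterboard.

Using the resistance-network approach (series):
R_plasterboard = L/(kA) = 0.2/(0.202×27.3) = 0.03627 K/W
R_outer film = 1/(h_o·A) = 1/(13.1×27.3) = 0.002796 K/W
R_total = 0.03906 K/W;  Q = ΔT/R_total = 19/0.03906 = 486.4 W
T_interface = T_inner − Q·ΣR(inner→interface) = 291 − 486×0.03627

T ≈ 273 K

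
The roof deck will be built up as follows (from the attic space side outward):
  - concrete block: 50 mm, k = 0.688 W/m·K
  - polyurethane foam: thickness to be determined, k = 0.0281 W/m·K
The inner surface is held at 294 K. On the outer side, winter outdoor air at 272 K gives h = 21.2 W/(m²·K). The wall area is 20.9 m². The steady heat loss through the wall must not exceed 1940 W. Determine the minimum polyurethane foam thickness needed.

L ≈ 3.29 mm

Model the wall as resistances in series:
R_concrete block = L/(kA) = 0.05/(0.688×20.9) = 0.003477 K/W
R_outer film = 1/(h_o·A) = 1/(21.2×20.9) = 0.002257 K/W
Sum of the known resistances R_other = 0.005734 K/W
Required total resistance R_tot = ΔT/Q_allow = 22/1940 = 0.01134 K/W
R_polyurethane foam = R_tot − R_other = 0.005606 K/W
L = R·k·A = 0.005606×0.0281×20.9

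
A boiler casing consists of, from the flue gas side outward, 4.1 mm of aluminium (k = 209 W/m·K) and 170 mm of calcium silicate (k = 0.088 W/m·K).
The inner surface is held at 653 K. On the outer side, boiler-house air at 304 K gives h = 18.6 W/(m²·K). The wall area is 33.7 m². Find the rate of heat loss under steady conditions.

Q ≈ 5920 W

Using the resistance-network approach (series):
R_aluminium = L/(kA) = 0.0041/(209×33.7) = 5.821×10^-7 K/W
R_calcium silicate = L/(kA) = 0.17/(0.088×33.7) = 0.05732 K/W
R_outer film = 1/(h_o·A) = 1/(18.6×33.7) = 0.001595 K/W
R_total = 0.05892 K/W
Q = ΔT / R_total = 349 / 0.05892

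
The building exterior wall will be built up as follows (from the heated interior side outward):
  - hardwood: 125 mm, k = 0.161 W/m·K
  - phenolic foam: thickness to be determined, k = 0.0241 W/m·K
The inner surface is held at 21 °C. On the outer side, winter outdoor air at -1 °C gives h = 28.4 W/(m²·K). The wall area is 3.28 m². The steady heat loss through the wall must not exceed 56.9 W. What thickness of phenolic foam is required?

Model the wall as resistances in series:
R_hardwood = L/(kA) = 0.125/(0.161×3.28) = 0.2367 K/W
R_outer film = 1/(h_o·A) = 1/(28.4×3.28) = 0.01074 K/W
Sum of the known resistances R_other = 0.2474 K/W
Required total resistance R_tot = ΔT/Q_allow = 22/56.9 = 0.3866 K/W
R_phenolic foam = R_tot − R_other = 0.1392 K/W
L = R·k·A = 0.1392×0.0241×3.28

L ≈ 11 mm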